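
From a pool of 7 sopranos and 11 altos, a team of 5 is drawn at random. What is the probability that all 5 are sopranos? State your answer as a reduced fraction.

There are C(18,5) = 8568 possible selections.
Selections with all sopranos: C(7,5) = 21.
Probability = 21/8568 = 1/408.

1/408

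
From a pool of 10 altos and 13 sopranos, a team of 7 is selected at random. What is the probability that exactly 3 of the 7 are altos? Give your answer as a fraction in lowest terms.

Total number of selections: C(23,7) = 245157.
Selections with exactly 3 altos: choose 3 of the 10 altos and 4 of the 13 sopranos, C(10,3)·C(13,4) = 120·715 = 85800.
Probability = 85800/245157 = 2600/7429.

2600/7429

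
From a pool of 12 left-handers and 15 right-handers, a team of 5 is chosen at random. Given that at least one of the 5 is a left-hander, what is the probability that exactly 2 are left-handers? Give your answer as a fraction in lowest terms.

Work in counts. Selections with at least one left-hander: C(27,5) − C(15,5) = 80730 − 3003 = 77727.
Of those, selections where exactly 2 are left-handers: C(12,2)·C(15,3) = 66·455 = 30030.
Conditional probability = 30030/77727 = 770/1993.

770/1993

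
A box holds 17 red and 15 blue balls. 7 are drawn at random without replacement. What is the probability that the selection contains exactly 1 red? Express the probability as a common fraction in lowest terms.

There are C(32,7) = 3365856 ways to choose 7 from 32.
Selections with exactly 1 red: choose 1 of the 17 red and 6 of the 15 blue, C(17,1)·C(15,6) = 17·5005 = 85085.
Probability = 85085/3365856 = 6545/258912.

6545/258912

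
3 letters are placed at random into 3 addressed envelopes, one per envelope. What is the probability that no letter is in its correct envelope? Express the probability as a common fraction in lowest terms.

1/3

There are 3! = 6 assignments.
By inclusion-exclusion, assignments with no fixed points: C(3,0)·3! − C(3,1)·2! + C(3,2)·1! − C(3,3)·0! = 2.
Probability = 2/6 = 1/3.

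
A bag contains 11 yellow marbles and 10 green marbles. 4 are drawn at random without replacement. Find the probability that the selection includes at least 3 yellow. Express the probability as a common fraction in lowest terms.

44/133

There are C(21,4) = 5985 ways to choose the 4.
Favorable selections (at least 3 yellow): C(11,3)·C(10,1) + C(11,4)·C(10,0) = 1650 + 330 = 1980.
Probability = 1980/5985 = 44/133.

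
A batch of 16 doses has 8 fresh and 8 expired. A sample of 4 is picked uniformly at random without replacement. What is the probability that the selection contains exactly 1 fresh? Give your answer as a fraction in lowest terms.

16/65

The sample space is all 4-subsets of the 16: C(16,4) = 1820.
Selections with exactly 1 fresh: choose 1 of the 8 fresh and 3 of the 8 expired, C(8,1)·C(8,3) = 8·56 = 448.
Probability = 448/1820 = 16/65.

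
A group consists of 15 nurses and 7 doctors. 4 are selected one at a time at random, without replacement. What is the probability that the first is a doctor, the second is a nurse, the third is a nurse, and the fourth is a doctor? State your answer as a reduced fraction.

Multiply the conditional probabilities at each draw: 7/22 · 15/21 · 14/20 · 6/19 = 8820/175560 = 21/418.

21/418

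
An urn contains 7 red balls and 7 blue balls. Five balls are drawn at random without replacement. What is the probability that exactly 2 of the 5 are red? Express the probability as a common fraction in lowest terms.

105/286

There are C(14,5) = 2002 ways to choose 5 from 14.
Selections with exactly 2 red: choose 2 of the 7 red and 3 of the 7 blue, C(7,2)·C(7,3) = 21·35 = 735.
Probability = 735/2002 = 105/286.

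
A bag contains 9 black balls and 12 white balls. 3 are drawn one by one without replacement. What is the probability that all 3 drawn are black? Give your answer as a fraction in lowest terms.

6/95

Multiply the conditional probabilities at each draw: 9/21 · 8/20 · 7/19 = 504/7980 = 6/95.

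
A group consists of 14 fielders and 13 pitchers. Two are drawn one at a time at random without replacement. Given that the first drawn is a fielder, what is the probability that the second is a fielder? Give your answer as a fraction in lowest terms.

1/2

After removing one fielder, 26 remain: 13 fielders and 13 pitchers.
So the probability the next is a fielder is 13/26 = 1/2.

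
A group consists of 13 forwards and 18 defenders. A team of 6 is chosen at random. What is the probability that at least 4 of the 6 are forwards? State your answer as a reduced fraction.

Total selections: C(31,6) = 736281.
Favorable selections (at least 4 forwards): C(13,4)·C(18,2) + C(13,5)·C(18,1) + C(13,6)·C(18,0) = 109395 + 23166 + 1716 = 134277.
Probability = 134277/736281 = 3443/18879.

3443/18879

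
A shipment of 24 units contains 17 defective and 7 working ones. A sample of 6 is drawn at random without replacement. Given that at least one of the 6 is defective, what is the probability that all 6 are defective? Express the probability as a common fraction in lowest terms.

Work in counts. Selections with at least one defective: C(24,6) − C(7,6) = 134596 − 7 = 134589.
Of those, selections where all 6 are defective: C(17,6) = 12376.
Conditional probability = 12376/134589 = 8/87.

8/87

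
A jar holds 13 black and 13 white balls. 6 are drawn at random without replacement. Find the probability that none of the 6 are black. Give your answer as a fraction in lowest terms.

6/805

There are C(26,6) = 230230 possible selections.
Selections with no black (all white): C(13,6) = 1716.
Probability = 1716/230230 = 6/805.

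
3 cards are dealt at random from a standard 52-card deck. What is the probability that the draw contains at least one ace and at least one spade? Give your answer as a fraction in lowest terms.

33/260

There are C(52,3) = 22100 possible draws.
By inclusion-exclusion on the complements, draws missing all aces or all spades: C(48,3) + C(39,3) − C(36,3) = 17296 + 9139 − 7140 = 19295.
So draws with at least one of each: 22100 − 19295 = 2805, probability 2805/22100 = 33/260.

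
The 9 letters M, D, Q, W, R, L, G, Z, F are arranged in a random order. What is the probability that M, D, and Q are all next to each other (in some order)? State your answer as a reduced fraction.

There are 9! = 362880 arrangements.
Treat the three as one block: 7! placements × 3! orders within the block = 5040·6 = 30240.
Probability = 30240/362880 = 1/12.

1/12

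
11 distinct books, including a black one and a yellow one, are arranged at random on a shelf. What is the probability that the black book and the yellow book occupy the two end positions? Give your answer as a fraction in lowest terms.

1/55

There are 11! = 39916800 arrangements.
Place the black book and the yellow book at the ends in 2 ways, arrange the remaining 9 in 9! = 362880 ways: 2·362880 = 725760.
Probability = 725760/39916800 = 1/55.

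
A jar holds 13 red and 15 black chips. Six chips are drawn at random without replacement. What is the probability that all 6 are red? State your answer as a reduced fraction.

11/2415

There are C(28,6) = 376740 possible selections.
Selections with all red: C(13,6) = 1716.
Probability = 1716/376740 = 11/2415.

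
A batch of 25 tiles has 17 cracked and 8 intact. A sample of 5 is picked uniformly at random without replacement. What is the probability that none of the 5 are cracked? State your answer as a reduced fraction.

4/3795

There are C(25,5) = 53130 possible selections.
Selections with no cracked (all intact): C(8,5) = 56.
Probability = 56/53130 = 4/3795.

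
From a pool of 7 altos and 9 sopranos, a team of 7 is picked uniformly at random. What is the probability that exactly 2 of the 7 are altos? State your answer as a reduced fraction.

The sample space is all 7-subsets of the 16: C(16,7) = 11440.
Selections with exactly 2 altos: choose 2 of the 7 altos and 5 of the 9 sopranos, C(7,2)·C(9,5) = 21·126 = 2646.
Probability = 2646/11440 = 1323/5720.

1323/5720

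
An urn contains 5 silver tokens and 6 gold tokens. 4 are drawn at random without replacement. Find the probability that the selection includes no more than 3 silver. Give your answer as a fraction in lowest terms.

Total selections: C(11,4) = 330.
Favorable selections (no more than 3 silver): C(5,0)·C(6,4) + C(5,1)·C(6,3) + C(5,2)·C(6,2) + C(5,3)·C(6,1) = 15 + 100 + 150 + 60 = 325.
Probability = 325/330 = 65/66.

65/66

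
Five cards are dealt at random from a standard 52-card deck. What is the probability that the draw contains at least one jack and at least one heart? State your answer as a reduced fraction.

229297/866320

There are C(52,5) = 2598960 possible draws.
By inclusion-exclusion on the complements, draws missing all jacks or all hearts: C(48,5) + C(39,5) − C(36,5) = 1712304 + 575757 − 376992 = 1911069.
So draws with at least one of each: 2598960 − 1911069 = 687891, probability 687891/2598960 = 229297/866320.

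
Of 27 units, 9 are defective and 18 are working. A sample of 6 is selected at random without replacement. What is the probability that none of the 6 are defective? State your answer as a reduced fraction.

There are C(27,6) = 296010 possible selections.
Selections with no defective (all working): C(18,6) = 18564.
Probability = 18564/296010 = 238/3795.

238/3795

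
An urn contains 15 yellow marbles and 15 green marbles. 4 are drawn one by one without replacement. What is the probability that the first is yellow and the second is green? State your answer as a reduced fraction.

Multiply the conditional probabilities at each draw: 15/30 · 15/29 = 225/870 = 15/58.

15/58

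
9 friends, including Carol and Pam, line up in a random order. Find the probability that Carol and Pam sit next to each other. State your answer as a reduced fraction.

There are 9! = 362880 arrangements.
Treat Carol and Pam as a block: 8! arrangements of the blocks × 2 orders within the block = 2·40320 = 80640.
Probability = 80640/362880 = 2/9.

2/9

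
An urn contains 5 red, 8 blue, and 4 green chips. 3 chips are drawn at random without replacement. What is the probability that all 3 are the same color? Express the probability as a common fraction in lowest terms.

There are C(17,3) = 680 ways to draw 3 chips.
All same color: C(5,3) + C(8,3) + C(4,3) = 10 + 56 + 4 = 70.
Probability = 70/680 = 7/68.

7/68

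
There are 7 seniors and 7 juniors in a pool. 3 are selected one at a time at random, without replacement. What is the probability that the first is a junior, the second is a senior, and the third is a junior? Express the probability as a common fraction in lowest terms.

7/52

Multiply the conditional probabilities at each draw: 7/14 · 7/13 · 6/12 = 294/2184 = 7/52.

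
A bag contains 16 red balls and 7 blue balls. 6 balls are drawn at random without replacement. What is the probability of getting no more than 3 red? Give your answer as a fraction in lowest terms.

3449/14421

There are C(23,6) = 100947 ways to choose the 6.
Favorable selections (no more than 3 red): C(16,0)·C(7,6) + C(16,1)·C(7,5) + C(16,2)·C(7,4) + C(16,3)·C(7,3) = 7 + 336 + 4200 + 19600 = 24143.
Probability = 24143/100947 = 3449/14421.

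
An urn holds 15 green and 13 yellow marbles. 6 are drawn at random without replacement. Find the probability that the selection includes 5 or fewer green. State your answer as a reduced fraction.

There are C(28,6) = 376740 ways to choose the 6.
Favorable selections (5 or fewer green): C(15,0)·C(13,6) + C(15,1)·C(13,5) + C(15,2)·C(13,4) + C(15,3)·C(13,3) + C(15,4)·C(13,2) + C(15,5)·C(13,1) = 1716 + 19305 + 75075 + 130130 + 106470 + 39039 = 371735.
Probability = 371735/376740 = 817/828.

817/828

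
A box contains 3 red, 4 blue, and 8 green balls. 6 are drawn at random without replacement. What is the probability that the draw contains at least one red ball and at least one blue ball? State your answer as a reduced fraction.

There are C(15,6) = 5005 possible draws.
By inclusion-exclusion on the complements, draws missing all red or all blue: C(12,6) + C(11,6) − C(8,6) = 924 + 462 − 28 = 1358.
So draws with at least one of each: 5005 − 1358 = 3647, probability 3647/5005 = 521/715.

521/715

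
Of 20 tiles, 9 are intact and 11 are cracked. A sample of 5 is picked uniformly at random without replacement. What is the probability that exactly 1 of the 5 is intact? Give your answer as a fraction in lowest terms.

The sample space is all 5-subsets of the 20: C(20,5) = 15504.
Selections with exactly 1 intact: choose 1 of the 9 intact and 4 of the 11 cracked, C(9,1)·C(11,4) = 9·330 = 2970.
Probability = 2970/15504 = 495/2584.

495/2584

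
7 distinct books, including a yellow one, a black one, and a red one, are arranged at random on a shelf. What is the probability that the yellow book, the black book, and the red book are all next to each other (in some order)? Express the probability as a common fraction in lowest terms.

1/7

There are 7! = 5040 arrangements.
Treat the three as one block: 5! placements × 3! orders within the block = 120·6 = 720.
Probability = 720/5040 = 1/7.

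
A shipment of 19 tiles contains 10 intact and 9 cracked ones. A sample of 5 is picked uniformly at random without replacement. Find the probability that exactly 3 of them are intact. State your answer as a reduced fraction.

120/323

Total number of selections: C(19,5) = 11628.
Selections with exactly 3 intact: choose 3 of the 10 intact and 2 of the 9 cracked, C(10,3)·C(9,2) = 120·36 = 4320.
Probability = 4320/11628 = 120/323.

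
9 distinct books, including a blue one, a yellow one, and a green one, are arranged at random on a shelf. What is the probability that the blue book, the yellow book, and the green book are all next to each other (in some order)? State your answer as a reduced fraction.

1/12

There are 9! = 362880 arrangements.
Treat the three as one block: 7! placements × 3! orders within the block = 5040·6 = 30240.
Probability = 30240/362880 = 1/12.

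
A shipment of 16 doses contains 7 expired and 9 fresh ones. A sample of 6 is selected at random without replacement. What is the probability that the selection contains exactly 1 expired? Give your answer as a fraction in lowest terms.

There are C(16,6) = 8008 ways to choose 6 from 16.
Selections with exactly 1 expired: choose 1 of the 7 expired and 5 of the 9 fresh, C(7,1)·C(9,5) = 7·126 = 882.
Probability = 882/8008 = 63/572.

63/572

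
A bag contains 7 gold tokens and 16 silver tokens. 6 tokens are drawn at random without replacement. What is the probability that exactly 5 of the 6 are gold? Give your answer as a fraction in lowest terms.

The sample space is all 6-subsets of the 23: C(23,6) = 100947.
Selections with exactly 5 gold: choose 5 of the 7 gold and 1 of the 16 silver, C(7,5)·C(16,1) = 21·16 = 336.
Probability = 336/100947 = 16/4807.

16/4807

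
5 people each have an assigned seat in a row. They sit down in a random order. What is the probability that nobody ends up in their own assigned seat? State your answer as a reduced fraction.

11/30

There are 5! = 120 seatings.
By inclusion-exclusion, seatings with no fixed points: C(5,0)·5! − C(5,1)·4! + C(5,2)·3! − C(5,3)·2! + C(5,4)·1! − C(5,5)·0! = 44.
Probability = 44/120 = 11/30.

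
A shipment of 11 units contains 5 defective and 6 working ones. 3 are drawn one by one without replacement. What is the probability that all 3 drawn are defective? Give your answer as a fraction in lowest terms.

Multiply the conditional probabilities at each draw: 5/11 · 4/10 · 3/9 = 60/990 = 2/33.

2/33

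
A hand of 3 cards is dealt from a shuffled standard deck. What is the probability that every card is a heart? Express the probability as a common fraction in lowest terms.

11/850

There are C(52,3) = 22100 possible 3-card hands.
Hands that are all hearts: C(13,3) = 286.
Probability = 286/22100 = 11/850.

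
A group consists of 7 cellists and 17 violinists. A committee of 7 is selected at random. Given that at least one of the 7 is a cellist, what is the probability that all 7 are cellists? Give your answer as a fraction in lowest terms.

1/326656

Work in counts. Selections with at least one cellist: C(24,7) − C(17,7) = 346104 − 19448 = 326656.
Of those, selections where all 7 are cellists: C(7,7) = 1.
Conditional probability = 1/326656.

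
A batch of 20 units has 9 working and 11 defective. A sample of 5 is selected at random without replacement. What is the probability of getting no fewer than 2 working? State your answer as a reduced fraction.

503/646

Total selections: C(20,5) = 15504.
Count the complement (fewer than 2 working): C(9,0)·C(11,5) + C(9,1)·C(11,4) = 462 + 2970 = 3432.
Probability = 1 − 3432/15504 = 12072/15504 = 503/646.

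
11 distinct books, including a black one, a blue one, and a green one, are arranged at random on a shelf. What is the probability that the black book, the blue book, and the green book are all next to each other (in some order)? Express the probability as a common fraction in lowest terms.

There are 11! = 39916800 arrangements.
Treat the three as one block: 9! placements × 3! orders within the block = 362880·6 = 2177280.
Probability = 2177280/39916800 = 3/55.

3/55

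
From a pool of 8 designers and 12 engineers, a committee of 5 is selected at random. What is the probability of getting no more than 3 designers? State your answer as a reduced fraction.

913/969

Total selections: C(20,5) = 15504.
Favorable selections (no more than 3 designers): C(8,0)·C(12,5) + C(8,1)·C(12,4) + C(8,2)·C(12,3) + C(8,3)·C(12,2) = 792 + 3960 + 6160 + 3696 = 14608.
Probability = 14608/15504 = 913/969.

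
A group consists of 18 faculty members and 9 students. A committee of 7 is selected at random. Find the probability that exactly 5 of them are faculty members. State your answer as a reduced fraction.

5712/16445

The sample space is all 7-subsets of the 27: C(27,7) = 888030.
Selections with exactly 5 faculty members: choose 5 of the 18 faculty members and 2 of the 9 students, C(18,5)·C(9,2) = 8568·36 = 308448.
Probability = 308448/888030 = 5712/16445.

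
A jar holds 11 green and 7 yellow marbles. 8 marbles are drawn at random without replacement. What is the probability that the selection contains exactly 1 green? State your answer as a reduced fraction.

There are C(18,8) = 43758 ways to choose 8 from 18.
Selections with exactly 1 green: choose 1 of the 11 green and 7 of the 7 yellow, C(11,1)·C(7,7) = 11·1 = 11.
Probability = 11/43758 = 1/3978.

1/3978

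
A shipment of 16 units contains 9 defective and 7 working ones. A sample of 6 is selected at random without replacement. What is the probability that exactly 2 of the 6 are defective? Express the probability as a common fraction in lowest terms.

45/286

There are C(16,6) = 8008 ways to choose 6 from 16.
Selections with exactly 2 defective: choose 2 of the 9 defective and 4 of the 7 working, C(9,2)·C(7,4) = 36·35 = 1260.
Probability = 1260/8008 = 45/286.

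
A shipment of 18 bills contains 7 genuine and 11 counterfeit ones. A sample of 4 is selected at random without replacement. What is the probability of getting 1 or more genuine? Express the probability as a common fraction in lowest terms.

91/102

Total selections: C(18,4) = 3060.
Favorable selections (1 or more genuine): C(7,1)·C(11,3) + C(7,2)·C(11,2) + C(7,3)·C(11,1) + C(7,4)·C(11,0) = 1155 + 1155 + 385 + 35 = 2730.
Probability = 2730/3060 = 91/102.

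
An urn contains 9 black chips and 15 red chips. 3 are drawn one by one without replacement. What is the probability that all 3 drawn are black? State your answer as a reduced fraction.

Multiply the conditional probabilities at each draw: 9/24 · 8/23 · 7/22 = 504/12144 = 21/506.

21/506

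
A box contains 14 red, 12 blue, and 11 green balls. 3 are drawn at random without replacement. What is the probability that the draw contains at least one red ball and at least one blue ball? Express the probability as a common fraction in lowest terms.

There are C(37,3) = 7770 possible draws.
By inclusion-exclusion on the complements, draws missing all red or all blue: C(23,3) + C(25,3) − C(11,3) = 1771 + 2300 − 165 = 3906.
So draws with at least one of each: 7770 − 3906 = 3864, probability 3864/7770 = 92/185.

92/185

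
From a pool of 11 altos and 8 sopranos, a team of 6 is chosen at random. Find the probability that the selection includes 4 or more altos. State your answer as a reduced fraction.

319/646

There are C(19,6) = 27132 ways to choose the 6.
Favorable selections (4 or more altos): C(11,4)·C(8,2) + C(11,5)·C(8,1) + C(11,6)·C(8,0) = 9240 + 3696 + 462 = 13398.
Probability = 13398/27132 = 319/646.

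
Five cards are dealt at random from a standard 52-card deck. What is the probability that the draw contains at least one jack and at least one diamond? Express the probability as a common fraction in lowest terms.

There are C(52,5) = 2598960 possible draws.
By inclusion-exclusion on the complements, draws missing all jacks or all diamonds: C(48,5) + C(39,5) − C(36,5) = 1712304 + 575757 − 376992 = 1911069.
So draws with at least one of each: 2598960 − 1911069 = 687891, probability 687891/2598960 = 229297/866320.

229297/866320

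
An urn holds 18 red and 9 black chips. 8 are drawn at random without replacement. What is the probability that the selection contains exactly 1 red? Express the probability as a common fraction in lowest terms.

Total number of selections: C(27,8) = 2220075.
Selections with exactly 1 red: choose 1 of the 18 red and 7 of the 9 black, C(18,1)·C(9,7) = 18·36 = 648.
Probability = 648/2220075 = 24/82225.

24/82225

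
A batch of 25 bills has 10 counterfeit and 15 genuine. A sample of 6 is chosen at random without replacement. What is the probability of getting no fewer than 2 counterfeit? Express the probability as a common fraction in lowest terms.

369/460

There are C(25,6) = 177100 ways to choose the 6.
Count the complement (fewer than 2 counterfeit): C(10,0)·C(15,6) + C(10,1)·C(15,5) = 5005 + 30030 = 35035.
Probability = 1 − 35035/177100 = 142065/177100 = 369/460.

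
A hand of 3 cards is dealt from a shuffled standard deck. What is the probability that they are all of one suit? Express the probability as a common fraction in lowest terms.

22/425

There are C(52,3) = 22100 possible 3-card hands.
Hands of one suit: 4 suits × C(13,3) = 4·286 = 1144.
Probability = 1144/22100 = 22/425.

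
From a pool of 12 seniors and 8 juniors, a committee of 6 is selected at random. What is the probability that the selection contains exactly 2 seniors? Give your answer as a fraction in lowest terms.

Total number of selections: C(20,6) = 38760.
Selections with exactly 2 seniors: choose 2 of the 12 seniors and 4 of the 8 juniors, C(12,2)·C(8,4) = 66·70 = 4620.
Probability = 4620/38760 = 77/646.

77/646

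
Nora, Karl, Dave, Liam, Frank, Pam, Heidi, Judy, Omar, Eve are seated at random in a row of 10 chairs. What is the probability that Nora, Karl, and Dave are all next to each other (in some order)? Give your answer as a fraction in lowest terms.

There are 10! = 3628800 arrangements.
Treat the three as one block: 8! placements × 3! orders within the block = 40320·6 = 241920.
Probability = 241920/3628800 = 1/15.

1/15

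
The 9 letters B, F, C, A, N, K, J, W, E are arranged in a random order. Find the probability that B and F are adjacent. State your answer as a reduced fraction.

There are 9! = 362880 arrangements.
Treat B and F as a block: 8! arrangements of the blocks × 2 orders within the block = 2·40320 = 80640.
Probability = 80640/362880 = 2/9.

2/9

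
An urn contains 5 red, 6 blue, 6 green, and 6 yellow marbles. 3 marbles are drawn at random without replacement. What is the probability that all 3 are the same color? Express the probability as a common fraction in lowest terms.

10/253

There are C(23,3) = 1771 ways to draw 3 marbles.
All same color: C(5,3) + C(6,3) + C(6,3) + C(6,3) = 10 + 20 + 20 + 20 = 70.
Probability = 70/1771 = 10/253.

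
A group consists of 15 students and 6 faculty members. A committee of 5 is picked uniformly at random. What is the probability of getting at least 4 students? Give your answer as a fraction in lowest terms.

533/969

Total selections: C(21,5) = 20349.
Favorable selections (at least 4 students): C(15,4)·C(6,1) + C(15,5)·C(6,0) = 8190 + 3003 = 11193.
Probability = 11193/20349 = 533/969.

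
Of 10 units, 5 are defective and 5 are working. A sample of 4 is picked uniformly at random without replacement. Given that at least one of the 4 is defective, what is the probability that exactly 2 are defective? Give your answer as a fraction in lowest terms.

20/41

Work in counts. Selections with at least one defective: C(10,4) − C(5,4) = 210 − 5 = 205.
Of those, selections where exactly 2 are defective: C(5,2)·C(5,2) = 10·10 = 100.
Conditional probability = 100/205 = 20/41.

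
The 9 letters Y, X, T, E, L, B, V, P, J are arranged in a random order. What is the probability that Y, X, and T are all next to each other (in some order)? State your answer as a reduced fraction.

There are 9! = 362880 arrangements.
Treat the three as one block: 7! placements × 3! orders within the block = 5040·6 = 30240.
Probability = 30240/362880 = 1/12.

1/12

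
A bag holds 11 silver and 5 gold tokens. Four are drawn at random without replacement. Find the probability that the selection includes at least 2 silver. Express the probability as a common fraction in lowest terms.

Total selections: C(16,4) = 1820.
Count the complement (fewer than 2 silver): C(11,0)·C(5,4) + C(11,1)·C(5,3) = 5 + 110 = 115.
Probability = 1 − 115/1820 = 1705/1820 = 341/364.

341/364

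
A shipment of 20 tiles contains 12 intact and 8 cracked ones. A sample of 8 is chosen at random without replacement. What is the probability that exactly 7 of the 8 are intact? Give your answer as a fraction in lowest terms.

1056/20995

Total number of selections: C(20,8) = 125970.
Selections with exactly 7 intact: choose 7 of the 12 intact and 1 of the 8 cracked, C(12,7)·C(8,1) = 792·8 = 6336.
Probability = 6336/125970 = 1056/20995.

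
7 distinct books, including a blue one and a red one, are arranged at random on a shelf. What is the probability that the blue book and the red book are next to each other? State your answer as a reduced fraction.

There are 7! = 5040 arrangements.
Treat the blue book and the red book as a block: 6! arrangements of the blocks × 2 orders within the block = 2·720 = 1440.
Probability = 1440/5040 = 2/7.

2/7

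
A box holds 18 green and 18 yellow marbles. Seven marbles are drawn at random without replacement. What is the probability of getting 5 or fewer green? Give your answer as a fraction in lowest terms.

Total selections: C(36,7) = 8347680.
Count the complement (more than 5 green): C(18,6)·C(18,1) + C(18,7)·C(18,0) = 334152 + 31824 = 365976.
Probability = 1 − 365976/8347680 = 7981704/8347680 = 6521/6820.

6521/6820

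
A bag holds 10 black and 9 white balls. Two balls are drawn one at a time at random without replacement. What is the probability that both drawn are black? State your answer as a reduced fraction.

5/19

Multiply the conditional probabilities at each draw: 10/19 · 9/18 = 90/342 = 5/19.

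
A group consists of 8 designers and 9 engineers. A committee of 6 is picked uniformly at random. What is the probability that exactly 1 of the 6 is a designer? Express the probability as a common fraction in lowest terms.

There are C(17,6) = 12376 ways to choose 6 from 17.
Selections with exactly 1 designer: choose 1 of the 8 designers and 5 of the 9 engineers, C(8,1)·C(9,5) = 8·126 = 1008.
Probability = 1008/12376 = 18/221.

18/221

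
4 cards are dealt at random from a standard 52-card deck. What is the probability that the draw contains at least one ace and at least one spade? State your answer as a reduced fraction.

52799/270725

There are C(52,4) = 270725 possible draws.
By inclusion-exclusion on the complements, draws missing all aces or all spades: C(48,4) + C(39,4) − C(36,4) = 194580 + 82251 − 58905 = 217926.
So draws with at least one of each: 270725 − 217926 = 52799, probability 52799/270725.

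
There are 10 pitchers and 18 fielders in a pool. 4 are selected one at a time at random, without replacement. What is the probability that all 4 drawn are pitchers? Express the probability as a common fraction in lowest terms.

Multiply the conditional probabilities at each draw: 10/28 · 9/27 · 8/26 · 7/25 = 5040/491400 = 2/195.

2/195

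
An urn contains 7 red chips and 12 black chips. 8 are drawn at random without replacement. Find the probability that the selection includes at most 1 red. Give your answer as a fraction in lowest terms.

There are C(19,8) = 75582 ways to choose the 8.
Favorable selections (at most 1 red): C(7,0)·C(12,8) + C(7,1)·C(12,7) = 495 + 5544 = 6039.
Probability = 6039/75582 = 671/8398.

671/8398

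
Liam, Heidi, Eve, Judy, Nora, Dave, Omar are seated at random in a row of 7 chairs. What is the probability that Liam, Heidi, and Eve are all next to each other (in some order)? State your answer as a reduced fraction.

There are 7! = 5040 arrangements.
Treat the three as one block: 5! placements × 3! orders within the block = 120·6 = 720.
Probability = 720/5040 = 1/7.

1/7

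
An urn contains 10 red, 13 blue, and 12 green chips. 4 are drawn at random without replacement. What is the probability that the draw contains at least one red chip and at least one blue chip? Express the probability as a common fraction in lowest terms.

There are C(35,4) = 52360 possible draws.
By inclusion-exclusion on the complements, draws missing all red or all blue: C(25,4) + C(22,4) − C(12,4) = 12650 + 7315 − 495 = 19470.
So draws with at least one of each: 52360 − 19470 = 32890, probability 32890/52360 = 299/476.

299/476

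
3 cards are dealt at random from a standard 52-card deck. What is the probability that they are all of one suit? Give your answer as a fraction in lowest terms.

22/425

There are C(52,3) = 22100 possible 3-card hands.
Hands of one suit: 4 suits × C(13,3) = 4·286 = 1144.
Probability = 1144/22100 = 22/425.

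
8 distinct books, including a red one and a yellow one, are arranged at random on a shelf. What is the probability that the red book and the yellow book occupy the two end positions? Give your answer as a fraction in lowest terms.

1/28

There are 8! = 40320 arrangements.
Place the red book and the yellow book at the ends in 2 ways, arrange the remaining 6 in 6! = 720 ways: 2·720 = 1440.
Probability = 1440/40320 = 1/28.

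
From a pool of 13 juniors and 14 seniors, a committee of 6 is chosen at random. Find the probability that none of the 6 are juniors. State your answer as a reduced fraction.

There are C(27,6) = 296010 possible selections.
Selections with no juniors (all seniors): C(14,6) = 3003.
Probability = 3003/296010 = 7/690.

7/690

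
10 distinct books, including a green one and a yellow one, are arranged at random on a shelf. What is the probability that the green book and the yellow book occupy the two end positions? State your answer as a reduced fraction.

1/45

There are 10! = 3628800 arrangements.
Place the green book and the yellow book at the ends in 2 ways, arrange the remaining 8 in 8! = 40320 ways: 2·40320 = 80640.
Probability = 80640/3628800 = 1/45.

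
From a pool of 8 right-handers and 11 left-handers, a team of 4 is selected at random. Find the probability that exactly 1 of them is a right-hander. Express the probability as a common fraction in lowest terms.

110/323

There are C(19,4) = 3876 ways to choose 4 from 19.
Selections with exactly 1 right-hander: choose 1 of the 8 right-handers and 3 of the 11 left-handers, C(8,1)·C(11,3) = 8·165 = 1320.
Probability = 1320/3876 = 110/323.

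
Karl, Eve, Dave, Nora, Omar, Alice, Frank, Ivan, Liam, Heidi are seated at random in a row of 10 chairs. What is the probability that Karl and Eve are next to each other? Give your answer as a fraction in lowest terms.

There are 10! = 3628800 arrangements.
Treat Karl and Eve as a block: 9! arrangements of the blocks × 2 orders within the block = 2·362880 = 725760.
Probability = 725760/3628800 = 1/5.

1/5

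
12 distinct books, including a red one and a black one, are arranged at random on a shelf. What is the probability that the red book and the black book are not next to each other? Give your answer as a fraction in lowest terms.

5/6

There are 12! = 479001600 arrangements.
Arrangements with the red book and the black book adjacent: 2·11! = 79833600.
So not adjacent: 479001600 − 79833600 = 399168000, probability 399168000/479001600 = 5/6.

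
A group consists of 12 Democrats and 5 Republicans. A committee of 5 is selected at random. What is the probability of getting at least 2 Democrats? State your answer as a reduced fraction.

Total selections: C(17,5) = 6188.
Count the complement (fewer than 2 Democrats): C(12,0)·C(5,5) + C(12,1)·C(5,4) = 1 + 60 = 61.
Probability = 1 − 61/6188 = 6127/6188.

6127/6188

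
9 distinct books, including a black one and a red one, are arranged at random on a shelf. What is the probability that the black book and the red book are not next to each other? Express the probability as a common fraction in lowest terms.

There are 9! = 362880 arrangements.
Arrangements with the black book and the red book adjacent: 2·8! = 80640.
So not adjacent: 362880 − 80640 = 282240, probability 282240/362880 = 7/9.

7/9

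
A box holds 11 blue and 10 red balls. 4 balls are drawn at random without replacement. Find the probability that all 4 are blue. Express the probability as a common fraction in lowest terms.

There are C(21,4) = 5985 possible selections.
Selections with all blue: C(11,4) = 330.
Probability = 330/5985 = 22/399.

22/399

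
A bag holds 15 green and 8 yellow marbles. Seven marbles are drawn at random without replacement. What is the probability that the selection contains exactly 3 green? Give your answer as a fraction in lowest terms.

There are C(23,7) = 245157 ways to choose 7 from 23.
Selections with exactly 3 green: choose 3 of the 15 green and 4 of the 8 yellow, C(15,3)·C(8,4) = 455·70 = 31850.
Probability = 31850/245157.

31850/245157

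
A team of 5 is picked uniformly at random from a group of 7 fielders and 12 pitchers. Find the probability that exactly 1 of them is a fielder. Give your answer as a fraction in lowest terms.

Total number of selections: C(19,5) = 11628.
Selections with exactly 1 fielder: choose 1 of the 7 fielders and 4 of the 12 pitchers, C(7,1)·C(12,4) = 7·495 = 3465.
Probability = 3465/11628 = 385/1292.

385/1292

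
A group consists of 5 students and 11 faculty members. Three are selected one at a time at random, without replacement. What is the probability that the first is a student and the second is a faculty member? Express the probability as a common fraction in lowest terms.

11/48

Multiply the conditional probabilities at each draw: 5/16 · 11/15 = 55/240 = 11/48.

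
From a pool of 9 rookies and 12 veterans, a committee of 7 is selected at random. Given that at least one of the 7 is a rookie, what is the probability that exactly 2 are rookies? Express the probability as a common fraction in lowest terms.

Work in counts. Selections with at least one rookie: C(21,7) − C(12,7) = 116280 − 792 = 115488.
Of those, selections where exactly 2 are rookies: C(9,2)·C(12,5) = 36·792 = 28512.
Conditional probability = 28512/115488 = 99/401.

99/401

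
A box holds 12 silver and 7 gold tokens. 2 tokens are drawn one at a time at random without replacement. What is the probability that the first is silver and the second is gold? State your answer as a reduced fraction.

14/57

Multiply the conditional probabilities at each draw: 12/19 · 7/18 = 84/342 = 14/57.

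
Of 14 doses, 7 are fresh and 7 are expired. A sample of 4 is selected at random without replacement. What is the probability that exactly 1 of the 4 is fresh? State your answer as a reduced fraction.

The sample space is all 4-subsets of the 14: C(14,4) = 1001.
Selections with exactly 1 fresh: choose 1 of the 7 fresh and 3 of the 7 expired, C(7,1)·C(7,3) = 7·35 = 245.
Probability = 245/1001 = 35/143.

35/143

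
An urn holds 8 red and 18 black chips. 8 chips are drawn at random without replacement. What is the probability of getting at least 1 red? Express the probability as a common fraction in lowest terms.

10619/10925

There are C(26,8) = 1562275 ways to choose the 8.
The complement is all 8 are black: C(18,8) = 43758.
Probability = 1 − 43758/1562275 = 1518517/1562275 = 10619/10925.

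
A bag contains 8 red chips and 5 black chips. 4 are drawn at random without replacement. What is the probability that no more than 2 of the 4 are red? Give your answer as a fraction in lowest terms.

73/143

There are C(13,4) = 715 ways to choose the 4.
Count the complement (more than 2 red): C(8,3)·C(5,1) + C(8,4)·C(5,0) = 280 + 70 = 350.
Probability = 1 − 350/715 = 365/715 = 73/143.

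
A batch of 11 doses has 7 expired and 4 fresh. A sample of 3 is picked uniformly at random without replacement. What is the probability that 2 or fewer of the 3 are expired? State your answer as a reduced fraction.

There are C(11,3) = 165 ways to choose the 3.
Favorable selections (2 or fewer expired): C(7,0)·C(4,3) + C(7,1)·C(4,2) + C(7,2)·C(4,1) = 4 + 42 + 84 = 130.
Probability = 130/165 = 26/33.

26/33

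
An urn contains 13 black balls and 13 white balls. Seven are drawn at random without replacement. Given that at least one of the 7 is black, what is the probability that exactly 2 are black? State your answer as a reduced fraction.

351/2294

Work in counts. Selections with at least one black: C(26,7) − C(13,7) = 657800 − 1716 = 656084.
Of those, selections where exactly 2 are black: C(13,2)·C(13,5) = 78·1287 = 100386.
Conditional probability = 100386/656084 = 351/2294.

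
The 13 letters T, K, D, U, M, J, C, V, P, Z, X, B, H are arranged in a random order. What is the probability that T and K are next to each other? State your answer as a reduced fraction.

2/13

There are 13! = 6227020800 arrangements.
Treat T and K as a block: 12! arrangements of the blocks × 2 orders within the block = 2·479001600 = 958003200.
Probability = 958003200/6227020800 = 2/13.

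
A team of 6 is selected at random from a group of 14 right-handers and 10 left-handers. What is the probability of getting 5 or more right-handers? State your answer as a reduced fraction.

13/76

There are C(24,6) = 134596 ways to choose the 6.
Favorable selections (5 or more right-handers): C(14,5)·C(10,1) + C(14,6)·C(10,0) = 20020 + 3003 = 23023.
Probability = 23023/134596 = 13/76.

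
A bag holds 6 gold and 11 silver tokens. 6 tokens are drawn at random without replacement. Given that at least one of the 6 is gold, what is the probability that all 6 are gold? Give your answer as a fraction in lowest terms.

1/11914

Work in counts. Selections with at least one gold: C(17,6) − C(11,6) = 12376 − 462 = 11914.
Of those, selections where all 6 are gold: C(6,6) = 1.
Conditional probability = 1/11914.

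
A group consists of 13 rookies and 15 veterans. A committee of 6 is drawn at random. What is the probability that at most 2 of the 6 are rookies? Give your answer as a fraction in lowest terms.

827/2070

Total selections: C(28,6) = 376740.
Favorable selections (at most 2 rookies): C(13,0)·C(15,6) + C(13,1)·C(15,5) + C(13,2)·C(15,4) = 5005 + 39039 + 106470 = 150514.
Probability = 150514/376740 = 827/2070.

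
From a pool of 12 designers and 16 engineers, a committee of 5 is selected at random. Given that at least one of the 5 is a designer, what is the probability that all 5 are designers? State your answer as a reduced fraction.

Work in counts. Selections with at least one designer: C(28,5) − C(16,5) = 98280 − 4368 = 93912.
Of those, selections where all 5 are designers: C(12,5) = 792.
Conditional probability = 792/93912 = 33/3913.

33/3913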